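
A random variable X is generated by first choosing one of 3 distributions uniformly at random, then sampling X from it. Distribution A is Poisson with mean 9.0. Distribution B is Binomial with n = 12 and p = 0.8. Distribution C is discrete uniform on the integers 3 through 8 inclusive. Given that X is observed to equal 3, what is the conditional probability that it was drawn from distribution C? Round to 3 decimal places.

0.917

Likelihoods P(X=3 | ·): A: 0.0149943; B: 5.76717e-05; C: 0.166667.
Posterior ∝ prior × likelihood. Numerator for C: 0.333333·0.166667 = 0.0555556.
Normalizing constant: 0.333333·0.0149943 + 0.333333·5.76717e-05 + 0.333333·0.166667 = 0.0605729.
P(C | observation) = 0.0555556 / 0.0605729 = 0.917169.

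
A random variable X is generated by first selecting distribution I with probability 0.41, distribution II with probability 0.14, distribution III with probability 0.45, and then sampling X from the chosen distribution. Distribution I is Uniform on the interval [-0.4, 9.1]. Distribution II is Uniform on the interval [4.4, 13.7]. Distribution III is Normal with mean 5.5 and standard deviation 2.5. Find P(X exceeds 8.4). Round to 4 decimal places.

Conditional on each component, P(X > 8.4): I: 0.0736842; II: 0.569892; III: 0.123024.
By total probability, P(X > 8.4) = 0.41·0.0736842 + 0.14·0.569892 + 0.45·0.123024 = 0.165356.

0.1654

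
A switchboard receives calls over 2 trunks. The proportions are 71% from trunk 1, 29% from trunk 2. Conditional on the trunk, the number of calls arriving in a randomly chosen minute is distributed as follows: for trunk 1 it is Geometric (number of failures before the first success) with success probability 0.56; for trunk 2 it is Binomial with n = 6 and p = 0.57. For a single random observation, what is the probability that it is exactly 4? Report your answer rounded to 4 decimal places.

Conditional on each trunk, P(X = 4): 1: 0.0209893; 2: 0.292771.
By total probability, P(X = 4) = 0.71·0.0209893 + 0.29·0.292771 = 0.0998059.

0.0998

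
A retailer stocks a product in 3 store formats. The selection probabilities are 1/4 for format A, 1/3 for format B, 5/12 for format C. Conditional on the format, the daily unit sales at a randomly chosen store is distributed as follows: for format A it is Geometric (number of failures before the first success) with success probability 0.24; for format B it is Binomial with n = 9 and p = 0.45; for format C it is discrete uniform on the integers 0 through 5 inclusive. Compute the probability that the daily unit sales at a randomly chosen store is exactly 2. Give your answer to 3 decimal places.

Conditional on each format, P(X = 2): A: 0.138624; B: 0.110986; C: 0.166667.
By total probability, P(X = 2) = 0.25·0.138624 + 0.333333·0.110986 + 0.416667·0.166667 = 0.141096.

0.141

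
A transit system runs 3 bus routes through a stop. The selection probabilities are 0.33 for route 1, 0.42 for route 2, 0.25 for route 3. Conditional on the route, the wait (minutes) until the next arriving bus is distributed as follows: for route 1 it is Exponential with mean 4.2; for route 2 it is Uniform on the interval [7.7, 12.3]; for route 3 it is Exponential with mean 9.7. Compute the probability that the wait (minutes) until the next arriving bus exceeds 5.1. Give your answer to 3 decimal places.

Conditional on each route, P(X > 5.1): 1: 0.296922; 2: 1; 3: 0.591098.
By total probability, P(X > 5.1) = 0.33·0.296922 + 0.42·1 + 0.25·0.591098 = 0.665759.

0.666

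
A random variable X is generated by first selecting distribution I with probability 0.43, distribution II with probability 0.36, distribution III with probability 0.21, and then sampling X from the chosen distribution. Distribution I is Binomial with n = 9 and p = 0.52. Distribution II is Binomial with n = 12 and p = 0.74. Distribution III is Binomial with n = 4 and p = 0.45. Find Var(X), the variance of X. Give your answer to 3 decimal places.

9.274

Per component, I: μ=4.68, E[X²]=24.1488; II: μ=8.88, E[X²]=81.1632; III: μ=1.8, E[X²]=4.23.
E[X] = 0.43·4.68 + 0.36·8.88 + 0.21·1.8 = 5.5872.
E[X²] = 0.43·24.1488 + 0.36·81.1632 + 0.21·4.23 = 40.491.
Var(X) = E[X²] − (E[X])² = 40.491 − 31.2168 = 9.27423.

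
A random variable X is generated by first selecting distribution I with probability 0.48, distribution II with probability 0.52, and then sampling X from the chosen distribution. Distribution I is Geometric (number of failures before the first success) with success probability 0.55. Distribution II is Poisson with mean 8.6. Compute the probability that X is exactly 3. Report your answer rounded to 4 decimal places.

0.0342

Conditional on each component, P(X = 3): I: 0.0501187; II: 0.0195169.
By total probability, P(X = 3) = 0.48·0.0501187 + 0.52·0.0195169 = 0.0342058.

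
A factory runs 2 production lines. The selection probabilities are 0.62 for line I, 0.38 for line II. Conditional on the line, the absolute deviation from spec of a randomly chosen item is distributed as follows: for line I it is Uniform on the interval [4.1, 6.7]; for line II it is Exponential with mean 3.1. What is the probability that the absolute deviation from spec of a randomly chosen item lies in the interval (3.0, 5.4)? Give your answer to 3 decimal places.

Conditional on each line, P(3.0 < X < 5.4): I: 0.5; II: 0.204759.
By total probability, P(3.0 < X < 5.4) = 0.62·0.5 + 0.38·0.204759 = 0.387808.

0.388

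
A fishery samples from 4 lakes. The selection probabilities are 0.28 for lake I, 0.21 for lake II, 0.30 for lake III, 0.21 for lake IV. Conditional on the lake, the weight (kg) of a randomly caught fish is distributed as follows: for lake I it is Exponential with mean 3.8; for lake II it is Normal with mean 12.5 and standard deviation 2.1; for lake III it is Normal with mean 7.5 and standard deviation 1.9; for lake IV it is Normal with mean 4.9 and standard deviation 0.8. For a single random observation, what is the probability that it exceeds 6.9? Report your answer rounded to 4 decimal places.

0.4432

Conditional on each lake, P(X > 6.9): I: 0.162709; II: 0.99617; III: 0.623919; IV: 0.00620967.
By total probability, P(X > 6.9) = 0.28·0.162709 + 0.21·0.99617 + 0.3·0.623919 + 0.21·0.00620967 = 0.443234.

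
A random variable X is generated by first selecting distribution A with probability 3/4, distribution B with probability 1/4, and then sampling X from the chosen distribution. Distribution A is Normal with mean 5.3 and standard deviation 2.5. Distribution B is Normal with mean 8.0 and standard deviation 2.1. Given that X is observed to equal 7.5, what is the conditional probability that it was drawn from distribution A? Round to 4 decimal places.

0.6377

Likelihoods f(7.5 | ·): A: 0.108346; B: 0.184663.
Posterior ∝ prior × likelihood. Numerator for A: 0.75·0.108346 = 0.0812592.
Normalizing constant: 0.75·0.108346 + 0.25·0.184663 = 0.127425.
P(A | observation) = 0.0812592 / 0.127425 = 0.637702.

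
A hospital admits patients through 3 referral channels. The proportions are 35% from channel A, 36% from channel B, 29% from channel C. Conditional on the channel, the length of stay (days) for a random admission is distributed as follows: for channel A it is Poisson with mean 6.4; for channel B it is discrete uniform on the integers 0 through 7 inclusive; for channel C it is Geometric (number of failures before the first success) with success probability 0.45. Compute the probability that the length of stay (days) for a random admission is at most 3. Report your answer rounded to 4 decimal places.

0.4851

Conditional on each channel, P(X ≤ 3): A: 0.118919; B: 0.5; C: 0.908494.
By total probability, P(X ≤ 3) = 0.35·0.118919 + 0.36·0.5 + 0.29·0.908494 = 0.485085.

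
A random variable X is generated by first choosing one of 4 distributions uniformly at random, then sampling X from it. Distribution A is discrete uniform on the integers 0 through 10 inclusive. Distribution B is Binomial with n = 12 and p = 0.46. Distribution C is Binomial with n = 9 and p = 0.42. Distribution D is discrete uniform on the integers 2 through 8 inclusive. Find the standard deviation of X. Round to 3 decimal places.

2.281

Per component, A: μ=5, E[X²]=35; B: μ=5.52, E[X²]=33.4512; C: μ=3.78, E[X²]=16.4808; D: μ=5, E[X²]=29.
E[X] = 0.25·5 + 0.25·5.52 + 0.25·3.78 + 0.25·5 = 4.825.
E[X²] = 0.25·35 + 0.25·33.4512 + 0.25·16.4808 + 0.25·29 = 28.483.
Var(X) = E[X²] − (E[X])² = 28.483 − 23.2806 = 5.20237.
SD(X) = √5.20237 = 2.28087.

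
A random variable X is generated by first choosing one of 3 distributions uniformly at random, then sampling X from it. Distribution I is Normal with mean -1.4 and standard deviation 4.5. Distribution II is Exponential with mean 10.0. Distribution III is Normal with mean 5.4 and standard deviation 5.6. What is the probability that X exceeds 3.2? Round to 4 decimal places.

Conditional on each component, P(X > 3.2): I: 0.153338; II: 0.726149; III: 0.652788.
By total probability, P(X > 3.2) = 0.333333·0.153338 + 0.333333·0.726149 + 0.333333·0.652788 = 0.510758.

0.5108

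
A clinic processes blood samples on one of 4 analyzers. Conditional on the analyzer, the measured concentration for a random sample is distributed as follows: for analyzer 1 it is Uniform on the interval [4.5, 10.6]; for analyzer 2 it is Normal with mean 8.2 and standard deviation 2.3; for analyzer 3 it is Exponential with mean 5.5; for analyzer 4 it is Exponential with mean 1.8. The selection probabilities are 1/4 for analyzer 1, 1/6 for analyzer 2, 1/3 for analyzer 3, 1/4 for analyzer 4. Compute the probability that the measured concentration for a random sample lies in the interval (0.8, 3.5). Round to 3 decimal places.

Conditional on each analyzer, P(0.8 < X < 3.5): 1: 0; 2: 0.0198557; 3: 0.335416; 4: 0.498114.
By total probability, P(0.8 < X < 3.5) = 0.25·0 + 0.166667·0.0198557 + 0.333333·0.335416 + 0.25·0.498114 = 0.239643.

0.240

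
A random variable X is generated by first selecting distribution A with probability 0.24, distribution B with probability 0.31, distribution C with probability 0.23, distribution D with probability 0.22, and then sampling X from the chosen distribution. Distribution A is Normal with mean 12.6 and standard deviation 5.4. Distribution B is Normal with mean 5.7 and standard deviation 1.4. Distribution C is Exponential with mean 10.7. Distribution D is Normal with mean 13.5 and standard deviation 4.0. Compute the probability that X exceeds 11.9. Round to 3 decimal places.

Conditional on each component, P(X > 11.9): A: 0.55157; B: 4.74297e-06; C: 0.328851; D: 0.655422.
By total probability, P(X > 11.9) = 0.24·0.55157 + 0.31·4.74297e-06 + 0.23·0.328851 + 0.22·0.655422 = 0.352207.

0.352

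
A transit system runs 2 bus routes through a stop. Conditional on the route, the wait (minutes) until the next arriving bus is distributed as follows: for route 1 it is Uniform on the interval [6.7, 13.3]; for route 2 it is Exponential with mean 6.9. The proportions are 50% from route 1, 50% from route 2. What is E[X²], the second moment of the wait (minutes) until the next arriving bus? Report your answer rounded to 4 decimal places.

99.4250

For each component E[X²] = Var + (mean)², giving 1: 103.63; 2: 95.22.
Overall E[X²] = 0.5·103.63 + 0.5·95.22 = 99.425.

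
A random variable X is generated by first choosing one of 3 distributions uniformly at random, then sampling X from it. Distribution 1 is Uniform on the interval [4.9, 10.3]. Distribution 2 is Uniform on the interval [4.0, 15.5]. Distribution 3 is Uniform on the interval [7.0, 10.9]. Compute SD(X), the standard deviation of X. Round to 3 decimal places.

Per component, 1: μ=7.6, E[X²]=60.19; 2: μ=9.75, E[X²]=106.083; 3: μ=8.95, E[X²]=81.37.
E[X] = 0.333333·7.6 + 0.333333·9.75 + 0.333333·8.95 = 8.76667.
E[X²] = 0.333333·60.19 + 0.333333·106.083 + 0.333333·81.37 = 82.5478.
Var(X) = E[X²] − (E[X])² = 82.5478 − 76.8544 = 5.69333.
SD(X) = √5.69333 = 2.38607.

2.386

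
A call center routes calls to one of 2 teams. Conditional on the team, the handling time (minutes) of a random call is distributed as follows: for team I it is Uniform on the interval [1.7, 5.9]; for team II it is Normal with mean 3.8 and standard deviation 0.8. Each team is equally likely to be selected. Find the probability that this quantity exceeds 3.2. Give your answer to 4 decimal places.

Conditional on each team, P(X > 3.2): I: 0.642857; II: 0.773373.
By total probability, P(X > 3.2) = 0.5·0.642857 + 0.5·0.773373 = 0.708115.

0.7081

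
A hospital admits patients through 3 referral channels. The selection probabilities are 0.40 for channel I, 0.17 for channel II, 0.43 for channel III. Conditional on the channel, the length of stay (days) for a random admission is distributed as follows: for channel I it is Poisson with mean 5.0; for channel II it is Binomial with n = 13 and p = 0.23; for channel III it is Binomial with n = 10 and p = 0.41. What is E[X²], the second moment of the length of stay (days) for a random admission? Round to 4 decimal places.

22.1797

For each component E[X²] = Var + (mean)², giving I: 30; II: 11.2424; III: 19.229.
Overall E[X²] = 0.4·30 + 0.17·11.2424 + 0.43·19.229 = 22.1797.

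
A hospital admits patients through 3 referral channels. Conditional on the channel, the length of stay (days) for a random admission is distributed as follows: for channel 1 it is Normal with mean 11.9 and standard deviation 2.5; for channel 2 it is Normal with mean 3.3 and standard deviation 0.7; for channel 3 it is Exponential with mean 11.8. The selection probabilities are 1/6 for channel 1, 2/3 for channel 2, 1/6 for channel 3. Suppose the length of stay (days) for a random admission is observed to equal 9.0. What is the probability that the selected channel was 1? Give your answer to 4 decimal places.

0.6732

Likelihoods f(9.0 | ·): 1: 0.0814286; 2: 2.27835e-15; 3: 0.0395254.
Posterior ∝ prior × likelihood. Numerator for 1: 0.166667·0.0814286 = 0.0135714.
Normalizing constant: 0.166667·0.0814286 + 0.666667·2.27835e-15 + 0.166667·0.0395254 = 0.020159.
P(1 | observation) = 0.0135714 / 0.020159 = 0.673219.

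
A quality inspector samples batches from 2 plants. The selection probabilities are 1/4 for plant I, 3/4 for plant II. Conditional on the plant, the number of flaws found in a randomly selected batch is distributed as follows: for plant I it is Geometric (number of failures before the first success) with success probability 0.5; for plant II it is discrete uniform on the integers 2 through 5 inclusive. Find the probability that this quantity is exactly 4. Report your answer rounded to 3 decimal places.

Conditional on each plant, P(X = 4): I: 0.03125; II: 0.25.
By total probability, P(X = 4) = 0.25·0.03125 + 0.75·0.25 = 0.195312.

0.195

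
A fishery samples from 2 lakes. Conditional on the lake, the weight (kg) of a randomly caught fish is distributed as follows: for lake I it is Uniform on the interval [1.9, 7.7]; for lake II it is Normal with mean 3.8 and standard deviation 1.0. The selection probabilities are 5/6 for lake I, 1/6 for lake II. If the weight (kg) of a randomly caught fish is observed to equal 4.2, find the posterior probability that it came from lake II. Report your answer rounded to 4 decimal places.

0.2993

Likelihoods f(4.2 | ·): I: 0.172414; II: 0.36827.
Posterior ∝ prior × likelihood. Numerator for II: 0.166667·0.36827 = 0.0613784.
Normalizing constant: 0.833333·0.172414 + 0.166667·0.36827 = 0.205057.
P(II | observation) = 0.0613784 / 0.205057 = 0.299324.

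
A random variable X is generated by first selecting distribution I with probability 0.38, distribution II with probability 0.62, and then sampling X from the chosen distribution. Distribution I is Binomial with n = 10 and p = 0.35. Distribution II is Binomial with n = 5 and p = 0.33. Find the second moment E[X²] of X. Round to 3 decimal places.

For each component E[X²] = Var + (mean)², giving I: 14.525; II: 3.828.
Overall E[X²] = 0.38·14.525 + 0.62·3.828 = 7.89286.

7.893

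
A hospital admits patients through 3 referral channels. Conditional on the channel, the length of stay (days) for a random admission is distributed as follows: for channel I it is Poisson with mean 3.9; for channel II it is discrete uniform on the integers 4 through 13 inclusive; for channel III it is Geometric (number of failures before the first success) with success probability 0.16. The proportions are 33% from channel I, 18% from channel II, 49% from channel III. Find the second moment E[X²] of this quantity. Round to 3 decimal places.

For each component E[X²] = Var + (mean)², giving I: 19.11; II: 80.5; III: 60.375.
Overall E[X²] = 0.33·19.11 + 0.18·80.5 + 0.49·60.375 = 50.38.

50.380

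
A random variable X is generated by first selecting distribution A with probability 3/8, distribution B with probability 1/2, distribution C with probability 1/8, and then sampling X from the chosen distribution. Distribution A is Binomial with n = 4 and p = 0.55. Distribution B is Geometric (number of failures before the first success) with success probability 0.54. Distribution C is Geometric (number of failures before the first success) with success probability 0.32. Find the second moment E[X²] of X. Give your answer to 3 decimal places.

For each component E[X²] = Var + (mean)², giving A: 5.83; B: 2.30316; C: 11.1562.
Overall E[X²] = 0.375·5.83 + 0.5·2.30316 + 0.125·11.1562 = 4.73236.

4.732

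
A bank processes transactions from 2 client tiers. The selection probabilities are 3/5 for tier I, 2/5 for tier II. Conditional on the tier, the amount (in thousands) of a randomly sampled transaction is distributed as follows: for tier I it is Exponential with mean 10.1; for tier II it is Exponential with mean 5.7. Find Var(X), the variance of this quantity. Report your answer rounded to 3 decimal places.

Per component, I: μ=10.1, E[X²]=204.02; II: μ=5.7, E[X²]=64.98.
E[X] = 0.6·10.1 + 0.4·5.7 = 8.34.
E[X²] = 0.6·204.02 + 0.4·64.98 = 148.404.
Var(X) = E[X²] − (E[X])² = 148.404 − 69.5556 = 78.8484.

78.848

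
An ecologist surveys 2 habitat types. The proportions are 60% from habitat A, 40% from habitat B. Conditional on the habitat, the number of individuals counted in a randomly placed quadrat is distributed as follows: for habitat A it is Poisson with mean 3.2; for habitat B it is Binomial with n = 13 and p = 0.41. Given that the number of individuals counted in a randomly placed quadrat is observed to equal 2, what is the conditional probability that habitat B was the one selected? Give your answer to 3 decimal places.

Likelihoods P(X=2 | ·): A: 0.208702; B: 0.0395398.
Posterior ∝ prior × likelihood. Numerator for B: 0.4·0.0395398 = 0.0158159.
Normalizing constant: 0.6·0.208702 + 0.4·0.0395398 = 0.141037.
P(B | observation) = 0.0158159 / 0.141037 = 0.11214.

0.112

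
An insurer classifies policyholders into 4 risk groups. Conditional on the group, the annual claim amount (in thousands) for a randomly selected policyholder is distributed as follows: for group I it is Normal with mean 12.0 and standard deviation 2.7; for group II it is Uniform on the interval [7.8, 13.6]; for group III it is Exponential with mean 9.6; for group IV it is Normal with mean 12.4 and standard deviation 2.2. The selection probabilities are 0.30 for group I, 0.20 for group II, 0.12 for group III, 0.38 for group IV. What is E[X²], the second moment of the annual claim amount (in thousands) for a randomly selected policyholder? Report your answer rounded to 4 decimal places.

For each component E[X²] = Var + (mean)², giving I: 151.29; II: 117.293; III: 184.32; IV: 158.6.
Overall E[X²] = 0.3·151.29 + 0.2·117.293 + 0.12·184.32 + 0.38·158.6 = 151.232.

151.2321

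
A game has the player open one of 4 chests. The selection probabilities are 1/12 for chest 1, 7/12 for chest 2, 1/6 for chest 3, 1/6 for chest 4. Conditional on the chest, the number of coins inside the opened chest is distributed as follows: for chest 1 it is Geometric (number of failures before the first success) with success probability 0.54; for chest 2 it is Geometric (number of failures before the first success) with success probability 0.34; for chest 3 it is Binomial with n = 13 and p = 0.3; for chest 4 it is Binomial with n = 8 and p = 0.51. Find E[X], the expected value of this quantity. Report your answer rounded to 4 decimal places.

2.5333

Component means — 1: 0.851852; 2: 1.94118; 3: 3.9; 4: 4.08.
E[X] = 0.0833333·0.851852 + 0.583333·1.94118 + 0.166667·3.9 + 0.166667·4.08 = 2.53334.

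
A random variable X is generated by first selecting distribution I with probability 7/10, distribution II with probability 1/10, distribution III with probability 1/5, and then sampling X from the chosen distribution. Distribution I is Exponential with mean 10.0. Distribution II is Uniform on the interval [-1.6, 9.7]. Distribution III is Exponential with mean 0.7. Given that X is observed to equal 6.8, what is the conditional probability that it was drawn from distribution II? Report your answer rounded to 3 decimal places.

Likelihoods f(6.8 | ·): I: 0.0506617; II: 0.0884956; III: 8.63061e-05.
Posterior ∝ prior × likelihood. Numerator for II: 0.1·0.0884956 = 0.00884956.
Normalizing constant: 0.7·0.0506617 + 0.1·0.0884956 + 0.2·8.63061e-05 = 0.04433.
P(II | observation) = 0.00884956 / 0.04433 = 0.199629.

0.200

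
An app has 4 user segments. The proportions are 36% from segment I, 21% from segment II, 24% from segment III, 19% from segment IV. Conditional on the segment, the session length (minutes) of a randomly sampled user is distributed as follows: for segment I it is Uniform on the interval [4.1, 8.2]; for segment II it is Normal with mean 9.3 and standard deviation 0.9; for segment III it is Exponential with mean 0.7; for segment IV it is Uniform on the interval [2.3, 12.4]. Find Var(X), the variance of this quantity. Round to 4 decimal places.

Per component, I: μ=6.15, E[X²]=39.2233; II: μ=9.3, E[X²]=87.3; III: μ=0.7, E[X²]=0.98; IV: μ=7.35, E[X²]=62.5233.
E[X] = 0.36·6.15 + 0.21·9.3 + 0.24·0.7 + 0.19·7.35 = 5.7315.
E[X²] = 0.36·39.2233 + 0.21·87.3 + 0.24·0.98 + 0.19·62.5233 = 44.568.
Var(X) = E[X²] − (E[X])² = 44.568 − 32.8501 = 11.7179.

11.7179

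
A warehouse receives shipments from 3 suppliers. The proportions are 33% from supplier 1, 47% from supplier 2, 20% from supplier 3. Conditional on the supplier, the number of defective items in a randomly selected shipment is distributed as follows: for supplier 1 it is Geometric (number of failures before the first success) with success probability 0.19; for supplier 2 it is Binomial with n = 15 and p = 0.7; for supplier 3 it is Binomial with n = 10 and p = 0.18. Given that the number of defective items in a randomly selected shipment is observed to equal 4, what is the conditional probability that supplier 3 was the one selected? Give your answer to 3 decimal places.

Likelihoods P(X=4 | ·): 1: 0.0817888; 2: 0.000580575; 3: 0.0670181.
Posterior ∝ prior × likelihood. Numerator for 3: 0.2·0.0670181 = 0.0134036.
Normalizing constant: 0.33·0.0817888 + 0.47·0.000580575 + 0.2·0.0670181 = 0.0406668.
P(3 | observation) = 0.0134036 / 0.0406668 = 0.329596.

0.330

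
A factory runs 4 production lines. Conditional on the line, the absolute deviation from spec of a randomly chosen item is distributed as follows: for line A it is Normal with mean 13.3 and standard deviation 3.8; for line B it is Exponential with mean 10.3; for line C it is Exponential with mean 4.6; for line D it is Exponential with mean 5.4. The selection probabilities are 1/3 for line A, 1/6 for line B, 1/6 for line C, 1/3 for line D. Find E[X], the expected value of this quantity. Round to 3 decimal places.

8.717

Component means — A: 13.3; B: 10.3; C: 4.6; D: 5.4.
E[X] = 0.333333·13.3 + 0.166667·10.3 + 0.166667·4.6 + 0.333333·5.4 = 8.71667.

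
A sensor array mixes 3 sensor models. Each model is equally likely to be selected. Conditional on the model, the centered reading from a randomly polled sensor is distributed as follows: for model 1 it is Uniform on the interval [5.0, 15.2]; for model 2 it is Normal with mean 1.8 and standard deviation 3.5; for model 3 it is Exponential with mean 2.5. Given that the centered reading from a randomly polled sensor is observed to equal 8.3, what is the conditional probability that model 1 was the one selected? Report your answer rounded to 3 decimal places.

0.738

Likelihoods f(8.3 | ·): 1: 0.0980392; 2: 0.0203192; 3: 0.0144611.
Posterior ∝ prior × likelihood. Numerator for 1: 0.333333·0.0980392 = 0.0326797.
Normalizing constant: 0.333333·0.0980392 + 0.333333·0.0203192 + 0.333333·0.0144611 = 0.0442732.
P(1 | observation) = 0.0326797 / 0.0442732 = 0.738139.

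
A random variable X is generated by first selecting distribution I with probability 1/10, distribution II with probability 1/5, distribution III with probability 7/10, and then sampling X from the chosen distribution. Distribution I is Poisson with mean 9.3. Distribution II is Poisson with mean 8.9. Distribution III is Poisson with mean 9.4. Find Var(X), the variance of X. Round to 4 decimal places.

9.3289

Per component, I: μ=9.3, E[X²]=95.79; II: μ=8.9, E[X²]=88.11; III: μ=9.4, E[X²]=97.76.
E[X] = 0.1·9.3 + 0.2·8.9 + 0.7·9.4 = 9.29.
E[X²] = 0.1·95.79 + 0.2·88.11 + 0.7·97.76 = 95.633.
Var(X) = E[X²] − (E[X])² = 95.633 − 86.3041 = 9.3289.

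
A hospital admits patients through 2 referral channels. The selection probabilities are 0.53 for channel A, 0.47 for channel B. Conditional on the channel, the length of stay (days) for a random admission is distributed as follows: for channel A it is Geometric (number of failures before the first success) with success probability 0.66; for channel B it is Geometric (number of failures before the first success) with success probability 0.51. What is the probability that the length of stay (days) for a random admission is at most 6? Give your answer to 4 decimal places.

0.9965

Conditional on each channel, P(X ≤ 6): A: 0.999475; B: 0.993218.
By total probability, P(X ≤ 6) = 0.53·0.999475 + 0.47·0.993218 = 0.996534.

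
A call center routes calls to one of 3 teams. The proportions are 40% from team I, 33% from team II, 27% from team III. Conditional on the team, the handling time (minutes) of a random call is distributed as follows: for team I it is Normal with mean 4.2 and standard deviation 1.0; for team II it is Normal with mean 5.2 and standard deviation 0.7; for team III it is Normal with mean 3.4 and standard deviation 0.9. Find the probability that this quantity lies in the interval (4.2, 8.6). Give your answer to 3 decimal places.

0.555

Conditional on each team, P(4.2 < X < 8.6): I: 0.499995; II: 0.923436; III: 0.187031.
By total probability, P(4.2 < X < 8.6) = 0.4·0.499995 + 0.33·0.923436 + 0.27·0.187031 = 0.55523.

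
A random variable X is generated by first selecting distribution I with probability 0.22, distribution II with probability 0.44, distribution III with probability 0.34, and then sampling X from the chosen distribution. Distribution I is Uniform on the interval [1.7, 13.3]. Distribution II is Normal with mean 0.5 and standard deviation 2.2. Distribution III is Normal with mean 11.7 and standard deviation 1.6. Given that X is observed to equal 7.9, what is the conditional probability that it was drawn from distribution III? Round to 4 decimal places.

Likelihoods f(7.9 | ·): I: 0.0862069; II: 0.000633392; III: 0.0148574.
Posterior ∝ prior × likelihood. Numerator for III: 0.34·0.0148574 = 0.00505153.
Normalizing constant: 0.22·0.0862069 + 0.44·0.000633392 + 0.34·0.0148574 = 0.0242957.
P(III | observation) = 0.00505153 / 0.0242957 = 0.207918.

0.2079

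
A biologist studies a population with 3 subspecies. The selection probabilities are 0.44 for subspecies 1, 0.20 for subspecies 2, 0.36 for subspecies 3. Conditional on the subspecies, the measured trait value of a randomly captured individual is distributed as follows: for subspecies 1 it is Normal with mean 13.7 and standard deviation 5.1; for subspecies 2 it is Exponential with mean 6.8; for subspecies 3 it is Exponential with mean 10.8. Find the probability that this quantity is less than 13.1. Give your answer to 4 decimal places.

0.6232

Conditional on each subspecies, P(X < 13.1): 1: 0.453174; 2: 0.854339; 3: 0.702685.
By total probability, P(X < 13.1) = 0.44·0.453174 + 0.2·0.854339 + 0.36·0.702685 = 0.623231.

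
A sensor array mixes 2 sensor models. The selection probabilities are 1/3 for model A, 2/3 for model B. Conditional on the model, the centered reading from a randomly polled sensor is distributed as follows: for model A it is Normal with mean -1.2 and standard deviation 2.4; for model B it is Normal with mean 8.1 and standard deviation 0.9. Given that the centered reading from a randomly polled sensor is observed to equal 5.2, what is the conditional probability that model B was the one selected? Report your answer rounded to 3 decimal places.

Likelihoods f(5.2 | ·): A: 0.00474833; B: 0.00246655.
Posterior ∝ prior × likelihood. Numerator for B: 0.666667·0.00246655 = 0.00164436.
Normalizing constant: 0.333333·0.00474833 + 0.666667·0.00246655 = 0.00322714.
P(B | observation) = 0.00164436 / 0.00322714 = 0.509542.

0.510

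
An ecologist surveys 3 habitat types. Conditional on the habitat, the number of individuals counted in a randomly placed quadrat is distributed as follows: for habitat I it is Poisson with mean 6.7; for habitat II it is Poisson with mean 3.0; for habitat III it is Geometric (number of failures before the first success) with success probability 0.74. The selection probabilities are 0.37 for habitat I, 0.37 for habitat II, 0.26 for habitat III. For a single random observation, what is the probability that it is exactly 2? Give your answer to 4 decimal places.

0.1061

Conditional on each habitat, P(X = 2): I: 0.0276278; II: 0.224042; III: 0.050024.
By total probability, P(X = 2) = 0.37·0.0276278 + 0.37·0.224042 + 0.26·0.050024 = 0.106124.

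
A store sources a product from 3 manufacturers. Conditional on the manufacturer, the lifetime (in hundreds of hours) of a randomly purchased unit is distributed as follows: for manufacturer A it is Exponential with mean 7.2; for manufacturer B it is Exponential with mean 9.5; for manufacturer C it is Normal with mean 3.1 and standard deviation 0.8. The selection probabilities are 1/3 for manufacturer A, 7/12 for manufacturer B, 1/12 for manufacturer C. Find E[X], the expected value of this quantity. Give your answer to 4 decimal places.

8.2000

Component means — A: 7.2; B: 9.5; C: 3.1.
E[X] = 0.333333·7.2 + 0.583333·9.5 + 0.0833333·3.1 = 8.2.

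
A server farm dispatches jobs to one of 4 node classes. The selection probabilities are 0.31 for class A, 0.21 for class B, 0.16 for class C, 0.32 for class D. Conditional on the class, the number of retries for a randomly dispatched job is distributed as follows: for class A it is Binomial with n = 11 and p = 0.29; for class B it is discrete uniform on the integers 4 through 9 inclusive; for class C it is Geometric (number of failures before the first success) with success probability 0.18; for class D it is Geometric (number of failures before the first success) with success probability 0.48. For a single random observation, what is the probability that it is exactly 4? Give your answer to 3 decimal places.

0.125

Conditional on each class, P(X = 4): A: 0.212283; B: 0.166667; C: 0.0813819; D: 0.0350958.
By total probability, P(X = 4) = 0.31·0.212283 + 0.21·0.166667 + 0.16·0.0813819 + 0.32·0.0350958 = 0.125059.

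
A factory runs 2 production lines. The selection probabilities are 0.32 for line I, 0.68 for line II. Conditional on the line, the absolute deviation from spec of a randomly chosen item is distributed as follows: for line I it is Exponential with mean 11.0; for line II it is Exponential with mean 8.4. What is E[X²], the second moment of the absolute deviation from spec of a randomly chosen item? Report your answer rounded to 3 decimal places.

For each component E[X²] = Var + (mean)², giving I: 242; II: 141.12.
Overall E[X²] = 0.32·242 + 0.68·141.12 = 173.402.

173.402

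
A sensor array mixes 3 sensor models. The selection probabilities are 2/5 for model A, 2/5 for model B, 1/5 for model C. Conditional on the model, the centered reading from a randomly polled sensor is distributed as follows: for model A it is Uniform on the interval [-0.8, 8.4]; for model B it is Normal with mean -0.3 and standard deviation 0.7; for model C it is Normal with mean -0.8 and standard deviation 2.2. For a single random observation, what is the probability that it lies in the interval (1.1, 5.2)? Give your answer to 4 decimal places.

Conditional on each model, P(1.1 < X < 5.2): A: 0.445652; B: 0.0227501; C: 0.190701.
By total probability, P(1.1 < X < 5.2) = 0.4·0.445652 + 0.4·0.0227501 + 0.2·0.190701 = 0.225501.

0.2255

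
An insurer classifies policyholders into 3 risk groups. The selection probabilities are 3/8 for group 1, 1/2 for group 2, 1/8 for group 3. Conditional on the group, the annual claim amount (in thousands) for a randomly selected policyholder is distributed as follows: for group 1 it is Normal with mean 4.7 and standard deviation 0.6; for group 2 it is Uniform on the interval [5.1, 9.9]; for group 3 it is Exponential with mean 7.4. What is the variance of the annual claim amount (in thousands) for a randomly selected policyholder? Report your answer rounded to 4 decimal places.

Per component, 1: μ=4.7, E[X²]=22.45; 2: μ=7.5, E[X²]=58.17; 3: μ=7.4, E[X²]=109.52.
E[X] = 0.375·4.7 + 0.5·7.5 + 0.125·7.4 = 6.4375.
E[X²] = 0.375·22.45 + 0.5·58.17 + 0.125·109.52 = 51.1938.
Var(X) = E[X²] − (E[X])² = 51.1938 − 41.4414 = 9.75234.

9.7523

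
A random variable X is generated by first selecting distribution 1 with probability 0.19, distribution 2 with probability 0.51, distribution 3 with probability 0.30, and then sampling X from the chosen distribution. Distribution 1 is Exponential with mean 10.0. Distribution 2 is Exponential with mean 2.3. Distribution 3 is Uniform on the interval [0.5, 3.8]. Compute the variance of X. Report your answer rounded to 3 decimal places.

Per component, 1: μ=10, E[X²]=200; 2: μ=2.3, E[X²]=10.58; 3: μ=2.15, E[X²]=5.53.
E[X] = 0.19·10 + 0.51·2.3 + 0.3·2.15 = 3.718.
E[X²] = 0.19·200 + 0.51·10.58 + 0.3·5.53 = 45.0548.
Var(X) = E[X²] − (E[X])² = 45.0548 − 13.8235 = 31.2313.

31.231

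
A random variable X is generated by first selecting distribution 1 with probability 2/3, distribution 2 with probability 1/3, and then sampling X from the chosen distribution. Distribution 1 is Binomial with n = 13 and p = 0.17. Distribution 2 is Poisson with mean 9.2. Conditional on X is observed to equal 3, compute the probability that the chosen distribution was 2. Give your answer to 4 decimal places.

Likelihoods P(X=3 | ·): 1: 0.218019; 2: 0.013113.
Posterior ∝ prior × likelihood. Numerator for 2: 0.333333·0.013113 = 0.00437101.
Normalizing constant: 0.666667·0.218019 + 0.333333·0.013113 = 0.149717.
P(2 | observation) = 0.00437101 / 0.149717 = 0.0291952.

0.0292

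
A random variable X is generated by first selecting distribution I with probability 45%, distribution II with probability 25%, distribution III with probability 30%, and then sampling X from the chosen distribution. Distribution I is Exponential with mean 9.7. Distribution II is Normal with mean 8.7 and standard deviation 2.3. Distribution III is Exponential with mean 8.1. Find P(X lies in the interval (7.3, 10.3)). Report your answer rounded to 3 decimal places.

0.215

Conditional on each component, P(7.3 < X < 10.3): I: 0.125337; II: 0.485314; III: 0.125687.
By total probability, P(7.3 < X < 10.3) = 0.45·0.125337 + 0.25·0.485314 + 0.3·0.125687 = 0.215436.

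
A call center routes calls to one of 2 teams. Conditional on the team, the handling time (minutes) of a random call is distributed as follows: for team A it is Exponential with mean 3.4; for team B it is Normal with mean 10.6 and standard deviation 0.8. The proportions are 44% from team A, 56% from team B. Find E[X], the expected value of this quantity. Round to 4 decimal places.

7.4320

Component means — A: 3.4; B: 10.6.
E[X] = 0.44·3.4 + 0.56·10.6 = 7.432.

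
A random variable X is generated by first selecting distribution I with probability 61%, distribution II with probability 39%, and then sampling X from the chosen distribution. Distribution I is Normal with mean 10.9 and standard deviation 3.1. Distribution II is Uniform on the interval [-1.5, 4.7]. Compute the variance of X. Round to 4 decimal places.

27.6874

Per component, I: μ=10.9, E[X²]=128.42; II: μ=1.6, E[X²]=5.76333.
E[X] = 0.61·10.9 + 0.39·1.6 = 7.273.
E[X²] = 0.61·128.42 + 0.39·5.76333 = 80.5839.
Var(X) = E[X²] − (E[X])² = 80.5839 − 52.8965 = 27.6874.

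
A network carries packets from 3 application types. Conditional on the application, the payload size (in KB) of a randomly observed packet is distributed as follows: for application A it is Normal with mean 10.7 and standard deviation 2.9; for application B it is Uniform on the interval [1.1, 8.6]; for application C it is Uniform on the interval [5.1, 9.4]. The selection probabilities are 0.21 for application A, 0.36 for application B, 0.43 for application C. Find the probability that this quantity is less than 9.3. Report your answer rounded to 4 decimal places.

Conditional on each application, P(X < 9.3): A: 0.314634; B: 1; C: 0.976744.
By total probability, P(X < 9.3) = 0.21·0.314634 + 0.36·1 + 0.43·0.976744 = 0.846073.

0.8461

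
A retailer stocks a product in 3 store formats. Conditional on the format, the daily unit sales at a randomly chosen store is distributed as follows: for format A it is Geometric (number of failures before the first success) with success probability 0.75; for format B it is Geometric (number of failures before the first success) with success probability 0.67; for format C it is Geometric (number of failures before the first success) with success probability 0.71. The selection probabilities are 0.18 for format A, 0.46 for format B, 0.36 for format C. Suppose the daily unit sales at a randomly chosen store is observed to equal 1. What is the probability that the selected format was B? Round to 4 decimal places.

0.4853

Likelihoods P(X=1 | ·): A: 0.1875; B: 0.2211; C: 0.2059.
Posterior ∝ prior × likelihood. Numerator for B: 0.46·0.2211 = 0.101706.
Normalizing constant: 0.18·0.1875 + 0.46·0.2211 + 0.36·0.2059 = 0.20958.
P(B | observation) = 0.101706 / 0.20958 = 0.485285.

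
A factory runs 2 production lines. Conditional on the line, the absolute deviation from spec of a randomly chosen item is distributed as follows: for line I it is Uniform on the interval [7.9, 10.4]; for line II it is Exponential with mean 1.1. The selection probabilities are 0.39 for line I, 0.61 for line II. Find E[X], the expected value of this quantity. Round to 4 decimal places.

4.2395

Component means — I: 9.15; II: 1.1.
E[X] = 0.39·9.15 + 0.61·1.1 = 4.2395.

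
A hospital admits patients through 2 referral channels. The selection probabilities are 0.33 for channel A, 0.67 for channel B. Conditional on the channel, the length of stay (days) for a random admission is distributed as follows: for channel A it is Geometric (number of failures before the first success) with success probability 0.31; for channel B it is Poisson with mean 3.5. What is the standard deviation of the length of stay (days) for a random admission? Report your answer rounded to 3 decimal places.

Per component, A: μ=2.22581, E[X²]=12.1342; B: μ=3.5, E[X²]=15.75.
E[X] = 0.33·2.22581 + 0.67·3.5 = 3.07952.
E[X²] = 0.33·12.1342 + 0.67·15.75 = 14.5568.
Var(X) = E[X²] − (E[X])² = 14.5568 − 9.48342 = 5.07338.
SD(X) = √5.07338 = 2.25242.

2.252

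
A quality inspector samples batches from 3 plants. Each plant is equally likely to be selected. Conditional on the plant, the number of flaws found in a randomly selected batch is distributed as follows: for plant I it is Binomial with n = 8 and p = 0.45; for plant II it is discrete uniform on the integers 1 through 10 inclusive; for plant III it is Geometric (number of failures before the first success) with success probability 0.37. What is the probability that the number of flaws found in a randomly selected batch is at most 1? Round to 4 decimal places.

0.2554

Conditional on each plant, P(X ≤ 1): I: 0.0631811; II: 0.1; III: 0.6031.
By total probability, P(X ≤ 1) = 0.333333·0.0631811 + 0.333333·0.1 + 0.333333·0.6031 = 0.255427.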